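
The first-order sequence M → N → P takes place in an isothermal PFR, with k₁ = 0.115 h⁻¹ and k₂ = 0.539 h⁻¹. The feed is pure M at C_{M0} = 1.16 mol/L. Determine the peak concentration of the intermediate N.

0.163 mol/L

At the optimum, C_{N,max}/C_{M0} = (k₁/k₂)^[k₂/(k₂−k₁)].
= (0.115/0.539)^(0.539/(0.539−0.115)) = (0.2134)^(1.271) = 0.1403.
C_{N,max} = 0.1403×1.16 = 0.163 mol/L.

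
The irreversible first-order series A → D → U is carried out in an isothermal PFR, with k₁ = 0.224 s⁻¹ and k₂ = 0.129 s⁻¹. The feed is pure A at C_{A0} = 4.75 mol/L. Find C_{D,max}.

At the optimum, C_{D,max}/C_{A0} = (k₁/k₂)^[k₂/(k₂−k₁)].
= (0.224/0.129)^(0.129/(0.129−0.224)) = (1.736)^(-1.358) = 0.4727.
C_{D,max} = 0.4727×4.75 = 2.25 mol/L.

2.25 mol/L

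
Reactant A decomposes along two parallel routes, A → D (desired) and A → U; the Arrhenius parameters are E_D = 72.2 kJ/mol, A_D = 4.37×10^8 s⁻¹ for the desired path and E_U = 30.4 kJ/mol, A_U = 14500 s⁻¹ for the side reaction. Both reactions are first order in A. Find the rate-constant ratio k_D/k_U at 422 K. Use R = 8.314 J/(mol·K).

0.202

With equal orders, S_{D/U} = k_D/k_U = (A_D/A_U)·exp[(E_U−E_D)/(RT)].
(E_U−E_D)/(RT) = (30.4−72.2)×10³/(8.314×422) = -41800/3509 = -11.91.
k_D/k_U = (4.37×10^8/14500)·exp(-11.91) = 30138 × 6.697×10^-6 = 0.202.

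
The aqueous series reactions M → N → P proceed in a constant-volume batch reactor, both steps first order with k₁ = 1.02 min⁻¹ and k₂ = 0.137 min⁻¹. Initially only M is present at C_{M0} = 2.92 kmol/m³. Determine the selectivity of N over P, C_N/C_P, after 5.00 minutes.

1.37

For first-order series with pure M initially, C_N(t) = k₁C_{M0}/(k₂−k₁)·(e^(−k₁t) − e^(−k₂t)).
e^(−k₁t) = e^(−1.02×5.00) = e^(−5.100) = 0.006097; e^(−k₂t) = e^(−0.6850) = 0.5041.
C_N = 1.02×2.92/(0.137−1.02) × (0.006097−0.5041) = (-3.373)×(-0.4980) = 1.680 kmol/m³.
C_M = C_{M0}e^(−k₁t) = 0.01780 kmol/m³, so C_P = C_{M0}−C_M−C_N = 1.222 kmol/m³; C_N/C_P = 1.37.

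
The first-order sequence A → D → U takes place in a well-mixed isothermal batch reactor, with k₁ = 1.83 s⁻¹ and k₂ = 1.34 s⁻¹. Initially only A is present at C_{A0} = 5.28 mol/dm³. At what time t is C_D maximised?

0.636 s

For first-order series the maximum of C_D occurs at t_opt = ln(k₂/k₁)/(k₂−k₁).
= ln(1.34/1.83)/(1.34−1.83) = ln(0.7322)/-0.4900 = -0.3116/-0.4900 = 0.636 s.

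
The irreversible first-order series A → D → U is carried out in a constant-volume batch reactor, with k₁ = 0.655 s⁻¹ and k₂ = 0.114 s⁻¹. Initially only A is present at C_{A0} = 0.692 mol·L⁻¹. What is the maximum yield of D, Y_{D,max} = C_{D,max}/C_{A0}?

At the optimum, C_{D,max}/C_{A0} = (k₁/k₂)^[k₂/(k₂−k₁)].
= (0.655/0.114)^(0.114/(0.114−0.655)) = (5.746)^(-0.2107) = 0.6918.

0.692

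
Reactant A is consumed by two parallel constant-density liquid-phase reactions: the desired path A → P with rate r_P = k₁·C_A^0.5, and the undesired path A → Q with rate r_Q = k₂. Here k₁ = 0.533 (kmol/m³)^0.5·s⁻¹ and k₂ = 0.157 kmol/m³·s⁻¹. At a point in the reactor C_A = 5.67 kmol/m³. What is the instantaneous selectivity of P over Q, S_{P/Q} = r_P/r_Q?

S_{P/Q} = r_P/r_Q = (k₁·C_A^0.5)/(k₂) = (k₁/k₂)·C_A^0.5.
= (0.533×5.670^0.5) / (0.157) = 1.269/0.1570 = 8.08.
Since the desired path is higher order in A, keeping C_A high (PFR or concentrated feed) favours P.

8.08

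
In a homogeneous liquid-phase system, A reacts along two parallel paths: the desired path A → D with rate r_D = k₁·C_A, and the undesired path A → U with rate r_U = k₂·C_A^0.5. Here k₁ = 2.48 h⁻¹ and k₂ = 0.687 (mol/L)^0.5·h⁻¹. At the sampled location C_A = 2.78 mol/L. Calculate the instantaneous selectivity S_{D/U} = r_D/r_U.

S_{D/U} = r_D/r_U = (k₁·C_A)/(k₂·C_A^0.5) = (k₁/k₂)·C_A^0.5.
= (2.48×2.780) / (0.687×2.780^0.5) = 6.894/1.145 = 6.02.

6.02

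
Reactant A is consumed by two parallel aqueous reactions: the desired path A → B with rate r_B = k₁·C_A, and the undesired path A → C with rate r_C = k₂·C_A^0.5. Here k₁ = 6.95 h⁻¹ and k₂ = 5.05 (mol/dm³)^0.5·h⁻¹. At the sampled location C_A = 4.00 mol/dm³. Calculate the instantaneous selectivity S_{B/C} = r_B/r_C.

S_{B/C} = r_B/r_C = (k₁·C_A)/(k₂·C_A^0.5) = (k₁/k₂)·C_A^0.5.
= (6.95×4.000) / (5.05×4.000^0.5) = 27.80/10.10 = 2.75.

2.75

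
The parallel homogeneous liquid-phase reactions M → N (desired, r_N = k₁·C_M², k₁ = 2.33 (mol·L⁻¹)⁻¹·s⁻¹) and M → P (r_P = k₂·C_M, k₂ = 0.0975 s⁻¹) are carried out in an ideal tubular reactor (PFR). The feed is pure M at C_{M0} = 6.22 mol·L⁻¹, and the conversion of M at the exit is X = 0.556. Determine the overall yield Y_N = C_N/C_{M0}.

0.551

C_M = C_{M0}(1−X) = 2.762 mol·L⁻¹.
Along a PFR/batch, dC_P/dC_M = −r_P/(r_N+r_P) = −k₂/(k₂+k₁·C_M).
Integrating from C_{M0} to C_M: C_P = (0.0975/2.33)·ln[(0.0975+2.33·6.22)/(0.0975+2.33·2.76)] = 0.04185·ln(14.59/6.532) = 0.03363 mol·L⁻¹.
Then C_N = (C_{M0}−C_M) − C_P = 3.458 − 0.03363 = 3.425 mol·L⁻¹.
Y_N = C_N/C_{M0} = 3.425/6.22 = 0.551.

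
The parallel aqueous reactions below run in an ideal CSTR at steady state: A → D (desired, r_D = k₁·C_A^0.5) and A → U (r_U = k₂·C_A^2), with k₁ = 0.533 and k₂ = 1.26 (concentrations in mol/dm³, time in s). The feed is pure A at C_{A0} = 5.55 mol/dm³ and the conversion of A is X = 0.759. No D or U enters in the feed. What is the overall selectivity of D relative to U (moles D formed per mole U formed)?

0.273

Exit C_A = C_{A0}(1−X) = 5.55×0.241 = 1.338 mol/dm³.
Rates in a CSTR are evaluated at the outlet concentration: r_D = 0.533×1.338^0.5 = 0.6164, r_U = 1.26×1.338^2 = 2.254.
Overall selectivity = C_D/C_U = r_Dτ/(r_Uτ) = r_D/r_U = 0.273.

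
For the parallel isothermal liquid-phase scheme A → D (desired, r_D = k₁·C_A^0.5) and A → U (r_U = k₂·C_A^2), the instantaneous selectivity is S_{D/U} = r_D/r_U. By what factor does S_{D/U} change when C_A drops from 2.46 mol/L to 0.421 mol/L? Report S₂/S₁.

14.1

S_{D/U} = (k₁/k₂)·C_A^-1.5, so S₂/S₁ = (C_{A,2}/C_{A,1})^-1.5.
= (0.421/2.46)^(-1.5) = (0.1711)^(-1.5) = 14.1.
Selectivity toward D rises as C_A falls — low-concentration operation is favoured.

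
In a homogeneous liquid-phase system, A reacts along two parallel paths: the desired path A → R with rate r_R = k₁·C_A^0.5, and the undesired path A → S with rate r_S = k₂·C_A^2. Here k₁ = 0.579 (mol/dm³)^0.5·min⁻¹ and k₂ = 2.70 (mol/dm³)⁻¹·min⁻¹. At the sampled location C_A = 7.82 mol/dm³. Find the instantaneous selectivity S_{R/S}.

S_{R/S} = r_R/r_S = (k₁·C_A^0.5)/(k₂·C_A^2) = (k₁/k₂)·C_A^-1.5.
= (0.579×7.820^0.5) / (2.70×7.820^2) = 1.619/165.1 = 0.00981.
The undesired path is higher order in A, so low C_A (CSTR or dilute feed) favours R.

0.00981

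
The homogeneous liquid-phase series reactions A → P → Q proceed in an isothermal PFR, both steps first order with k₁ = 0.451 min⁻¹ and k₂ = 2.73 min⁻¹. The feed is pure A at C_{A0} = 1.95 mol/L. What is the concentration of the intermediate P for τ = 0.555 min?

The intermediate concentration in a first-order A→B→C sequence is C_P = k₁C_{A0}(e^(−k₁τ) − e^(−k₂τ))/(k₂−k₁).
e^(−k₁τ) = e^(−0.451×0.555) = e^(−0.2503) = 0.7786; e^(−k₂τ) = e^(−1.515) = 0.2198.
C_P = 0.451×1.95/(2.73−0.451) × (0.7786−0.2198) = 0.3859×0.5588 = 0.2156 mol/L.

0.216 mol/L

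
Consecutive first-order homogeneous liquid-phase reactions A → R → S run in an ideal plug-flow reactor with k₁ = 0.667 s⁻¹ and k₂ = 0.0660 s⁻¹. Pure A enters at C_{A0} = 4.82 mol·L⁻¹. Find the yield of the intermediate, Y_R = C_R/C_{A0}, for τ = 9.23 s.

0.601

The intermediate concentration in a first-order A→B→C sequence is C_R = k₁C_{A0}(e^(−k₁τ) − e^(−k₂τ))/(k₂−k₁).
e^(−k₁τ) = e^(−0.667×9.23) = e^(−6.156) = 0.002120; e^(−k₂τ) = e^(−0.6092) = 0.5438.
C_R = 0.667×4.82/(0.0660−0.667) × (0.002120−0.5438) = (-5.349)×(-0.5417) = 2.898 mol·L⁻¹.
Y_R = C_R/C_{A0} = 2.898/4.82 = 0.601.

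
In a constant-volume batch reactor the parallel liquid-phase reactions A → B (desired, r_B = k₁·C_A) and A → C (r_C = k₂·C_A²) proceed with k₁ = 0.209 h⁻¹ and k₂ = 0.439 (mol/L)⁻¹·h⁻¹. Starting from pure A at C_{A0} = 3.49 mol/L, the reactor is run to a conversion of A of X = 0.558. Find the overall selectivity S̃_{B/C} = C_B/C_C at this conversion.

C_A = C_{A0}(1−X) = 1.543 mol/L.
Along a PFR/batch, dC_B/dC_A = −r_B/(r_B+r_C) = −k₁/(k₁+k₂·C_A).
Integrating from C_{A0} to C_A: C_B = (0.209/0.439)·ln[(0.209+0.439·3.49)/(0.209+0.439·1.54)] = 0.4761·ln(1.741/0.8862) = 0.3215 mol/L.
C_C = (C_{A0}−C_A)−C_B = 1.626 mol/L; S̃_{B/C} = 0.3215/1.626 = 0.198.

0.198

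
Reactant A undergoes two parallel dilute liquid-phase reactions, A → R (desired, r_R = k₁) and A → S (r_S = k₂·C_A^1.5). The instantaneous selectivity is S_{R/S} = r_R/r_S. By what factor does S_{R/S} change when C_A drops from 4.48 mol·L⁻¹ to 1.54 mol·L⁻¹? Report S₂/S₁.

S_{R/S} = (k₁/k₂)·C_A^-1.5, so S₂/S₁ = (C_{A,2}/C_{A,1})^-1.5.
= (1.54/4.48)^(-1.5) = (0.3438)^(-1.5) = 4.96.
Selectivity toward R rises as C_A falls — low-concentration operation is favoured.

4.96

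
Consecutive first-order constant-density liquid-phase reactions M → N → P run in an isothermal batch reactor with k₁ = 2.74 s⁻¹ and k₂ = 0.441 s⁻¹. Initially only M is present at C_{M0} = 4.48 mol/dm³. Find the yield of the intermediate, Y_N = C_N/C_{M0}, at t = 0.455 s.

The intermediate concentration in a first-order A→B→C sequence is C_N = k₁C_{M0}(e^(−k₁t) − e^(−k₂t))/(k₂−k₁).
e^(−k₁t) = e^(−2.74×0.455) = e^(−1.247) = 0.2875; e^(−k₂t) = e^(−0.2007) = 0.8182.
C_N = 2.74×4.48/(0.441−2.74) × (0.2875−0.8182) = (-5.339)×(-0.5307) = 2.834 mol/dm³.
Y_N = C_N/C_{M0} = 2.834/4.48 = 0.633.

0.633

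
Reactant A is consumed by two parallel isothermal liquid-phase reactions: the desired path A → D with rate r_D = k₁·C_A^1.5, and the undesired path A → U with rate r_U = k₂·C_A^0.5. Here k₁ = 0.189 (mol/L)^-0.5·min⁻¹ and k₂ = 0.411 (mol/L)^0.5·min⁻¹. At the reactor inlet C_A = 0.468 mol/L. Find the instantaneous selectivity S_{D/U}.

S_{D/U} = r_D/r_U = (k₁·C_A^1.5)/(k₂·C_A^0.5) = (k₁/k₂)·C_A.
= (0.189×0.4680^1.5) / (0.411×0.4680^0.5) = 0.06051/0.2812 = 0.215.
Since the desired path is higher order in A, keeping C_A high (PFR or concentrated feed) favours D.

0.215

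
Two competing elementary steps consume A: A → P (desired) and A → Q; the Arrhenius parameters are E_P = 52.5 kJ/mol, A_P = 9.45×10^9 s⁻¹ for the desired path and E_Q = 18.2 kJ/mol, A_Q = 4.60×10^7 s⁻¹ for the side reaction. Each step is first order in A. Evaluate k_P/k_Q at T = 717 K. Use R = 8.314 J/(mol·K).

With equal orders, S_{P/Q} = k_P/k_Q = (A_P/A_Q)·exp[(E_Q−E_P)/(RT)].
(E_Q−E_P)/(RT) = (18.2−52.5)×10³/(8.314×717) = -34300/5961 = -5.754.
k_P/k_Q = (9.45×10^9/4.60×10^7)·exp(-5.754) = 205.4 × 0.003170 = 0.651.
Since E_P > E_Q, raising the temperature improves selectivity toward P.

0.651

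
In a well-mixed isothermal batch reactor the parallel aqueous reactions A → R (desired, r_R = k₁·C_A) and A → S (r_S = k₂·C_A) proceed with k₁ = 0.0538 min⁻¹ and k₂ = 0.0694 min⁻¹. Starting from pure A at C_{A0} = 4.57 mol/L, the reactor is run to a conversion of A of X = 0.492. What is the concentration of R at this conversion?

C_A = C_{A0}(1−X) = 2.322 mol/L.
Both paths are first order in A, so the instantaneous fraction to R is constant: dC_R/d(−C_A) = k₁/(k₁+k₂) = 0.4367.
C_R = 0.4367·(C_{A0}−C_A) = 0.4367×2.248 = 0.982 mol/L.

0.982 mol/L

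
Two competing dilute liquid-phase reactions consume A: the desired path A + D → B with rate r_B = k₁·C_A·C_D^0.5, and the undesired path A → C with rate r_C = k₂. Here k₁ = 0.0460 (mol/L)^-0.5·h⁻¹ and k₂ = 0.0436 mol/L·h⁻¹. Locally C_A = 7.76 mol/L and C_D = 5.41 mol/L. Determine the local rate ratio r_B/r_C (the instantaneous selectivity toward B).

S_{B/C} = r_B/r_C = (k₁·C_A·C_D^0.5)/(k₂) = (k₁/k₂)·C_A·C_D^0.5.
= (0.0460×7.760×5.410^0.5) / (0.0436) = 0.8303/0.04360 = 19.0.

19.0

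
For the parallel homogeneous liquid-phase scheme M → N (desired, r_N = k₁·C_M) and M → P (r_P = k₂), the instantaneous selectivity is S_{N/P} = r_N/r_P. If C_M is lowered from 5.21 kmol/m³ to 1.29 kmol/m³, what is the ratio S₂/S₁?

0.248

S_{N/P} = (k₁/k₂)·C_M, so S₂/S₁ = (C_{M,2}/C_{M,1}).
= 1.29/5.21 = 0.248.
Selectivity toward N falls as C_M falls — high-concentration operation is favoured.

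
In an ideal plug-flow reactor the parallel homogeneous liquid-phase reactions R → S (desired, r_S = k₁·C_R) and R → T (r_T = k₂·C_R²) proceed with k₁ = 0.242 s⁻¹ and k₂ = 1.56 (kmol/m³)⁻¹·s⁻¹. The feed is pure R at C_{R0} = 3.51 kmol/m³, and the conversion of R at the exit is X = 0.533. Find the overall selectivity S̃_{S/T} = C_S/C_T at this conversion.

C_R = C_{R0}(1−X) = 1.639 kmol/m³.
Along a PFR/batch, dC_S/dC_R = −r_S/(r_S+r_T) = −k₁/(k₁+k₂·C_R).
Integrating from C_{R0} to C_R: C_S = (0.242/1.56)·ln[(0.242+1.56·3.51)/(0.242+1.56·1.64)] = 0.1551·ln(5.718/2.799) = 0.1108 kmol/m³.
C_T = (C_{R0}−C_R)−C_S = 1.760 kmol/m³; S̃_{S/T} = 0.1108/1.760 = 0.0630.

0.0630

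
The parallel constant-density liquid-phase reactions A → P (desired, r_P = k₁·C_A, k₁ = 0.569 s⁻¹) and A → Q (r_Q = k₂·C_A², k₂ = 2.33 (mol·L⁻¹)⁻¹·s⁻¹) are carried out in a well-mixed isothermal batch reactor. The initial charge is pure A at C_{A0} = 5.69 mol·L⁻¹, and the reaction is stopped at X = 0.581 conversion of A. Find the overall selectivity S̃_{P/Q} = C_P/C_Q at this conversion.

C_A = C_{A0}(1−X) = 2.384 mol·L⁻¹.
Along a PFR/batch, dC_P/dC_A = −r_P/(r_P+r_Q) = −k₁/(k₁+k₂·C_A).
Integrating from C_{A0} to C_A: C_P = (0.569/2.33)·ln[(0.569+2.33·5.69)/(0.569+2.33·2.38)] = 0.2442·ln(13.83/6.124) = 0.1989 mol·L⁻¹.
C_Q = (C_{A0}−C_A)−C_P = 3.107 mol·L⁻¹; S̃_{P/Q} = 0.1989/3.107 = 0.0640.

0.0640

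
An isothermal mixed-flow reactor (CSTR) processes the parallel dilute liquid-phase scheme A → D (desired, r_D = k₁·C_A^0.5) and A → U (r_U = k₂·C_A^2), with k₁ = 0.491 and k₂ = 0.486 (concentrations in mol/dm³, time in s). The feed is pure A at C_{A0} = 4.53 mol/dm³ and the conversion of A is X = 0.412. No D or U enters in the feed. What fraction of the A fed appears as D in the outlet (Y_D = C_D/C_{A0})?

Exit C_A = C_{A0}(1−X) = 4.53×0.588 = 2.664 mol/dm³.
In a CSTR the entire volume is at exit conditions, so r_D = 0.491×2.664^0.5 = 0.8013 and r_U = 0.486×2.664^2 = 3.448.
Fraction of consumed A going to D: r_D/(r_D+r_U) = 0.1886.
C_D = 0.1886·C_{A0}·X = 0.1886×4.53×0.412 = 0.352 mol/dm³; Y_D = C_D/C_{A0} = 0.0777.

0.0777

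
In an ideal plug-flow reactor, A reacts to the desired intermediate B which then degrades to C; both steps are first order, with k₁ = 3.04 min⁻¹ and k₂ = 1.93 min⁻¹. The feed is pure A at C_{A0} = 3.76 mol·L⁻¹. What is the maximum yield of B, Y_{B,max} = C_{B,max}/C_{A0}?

0.454

Evaluating C_B at τ_opt = ln(k₂/k₁)/(k₂−k₁) gives C_{B,max}/C_{A0} = (k₁/k₂)^[k₂/(k₂−k₁)].
= (3.04/1.93)^(1.93/(1.93−3.04)) = (1.575)^(-1.739) = 0.4539.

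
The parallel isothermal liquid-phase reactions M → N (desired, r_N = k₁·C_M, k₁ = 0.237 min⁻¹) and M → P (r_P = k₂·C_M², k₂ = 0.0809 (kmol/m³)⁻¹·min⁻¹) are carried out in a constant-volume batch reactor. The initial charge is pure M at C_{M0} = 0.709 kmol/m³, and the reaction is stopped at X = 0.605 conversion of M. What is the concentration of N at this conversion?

0.367 kmol/m³

C_M = C_{M0}(1−X) = 0.2801 kmol/m³.
Along a PFR/batch, dC_N/dC_M = −r_N/(r_N+r_P) = −k₁/(k₁+k₂·C_M).
Integrating from C_{M0} to C_M: C_N = (0.237/0.0809)·ln[(0.237+0.0809·0.709)/(0.237+0.0809·0.280)] = 2.930·ln(0.2944/0.2597) = 0.3675 kmol/m³.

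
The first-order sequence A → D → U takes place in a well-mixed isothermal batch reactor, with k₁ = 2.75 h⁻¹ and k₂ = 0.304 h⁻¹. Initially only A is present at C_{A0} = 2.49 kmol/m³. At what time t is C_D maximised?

The intermediate peaks when r₁ = r₂, i.e. k₁e^(−k₁t) = k₂e^(−k₂t), giving t_opt = ln(k₂/k₁)/(k₂−k₁).
= ln(0.304/2.75)/(0.304−2.75) = ln(0.1105)/-2.446 = -2.202/-2.446 = 0.900 h.

0.900 h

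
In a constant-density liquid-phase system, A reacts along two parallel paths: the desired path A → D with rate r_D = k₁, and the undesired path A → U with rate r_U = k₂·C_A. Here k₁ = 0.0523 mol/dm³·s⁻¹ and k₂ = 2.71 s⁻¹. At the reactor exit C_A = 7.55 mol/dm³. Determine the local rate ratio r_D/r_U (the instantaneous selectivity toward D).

0.00256

S_{D/U} = r_D/r_U = (k₁)/(k₂·C_A) = (k₁/k₂)·C_A⁻¹.
= (0.0523) / (2.71×7.550) = 0.05230/20.46 = 0.00256.
The undesired path is higher order in A, so low C_A (CSTR or dilute feed) favours D.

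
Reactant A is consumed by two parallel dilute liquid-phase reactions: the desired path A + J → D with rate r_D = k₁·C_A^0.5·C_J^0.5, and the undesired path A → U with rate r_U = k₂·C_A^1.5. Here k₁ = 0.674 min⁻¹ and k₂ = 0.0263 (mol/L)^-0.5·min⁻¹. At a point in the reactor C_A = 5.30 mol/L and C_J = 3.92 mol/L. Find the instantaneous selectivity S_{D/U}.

9.57

S_{D/U} = r_D/r_U = (k₁·C_A^0.5·C_J^0.5)/(k₂·C_A^1.5) = (k₁/k₂)·C_A⁻¹·C_J^0.5.
= (0.674×5.300^0.5×3.920^0.5) / (0.0263×5.300^1.5) = 3.072/0.3209 = 9.57.
The undesired path is higher order in A, so low C_A (CSTR or dilute feed) favours D.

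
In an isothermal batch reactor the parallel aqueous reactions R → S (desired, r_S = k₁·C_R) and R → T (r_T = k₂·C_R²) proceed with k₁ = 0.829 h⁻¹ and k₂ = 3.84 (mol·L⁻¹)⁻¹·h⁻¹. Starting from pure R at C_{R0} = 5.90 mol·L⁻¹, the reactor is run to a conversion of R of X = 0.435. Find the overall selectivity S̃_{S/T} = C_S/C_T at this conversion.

C_R = C_{R0}(1−X) = 3.333 mol·L⁻¹.
Along a PFR/batch, dC_S/dC_R = −r_S/(r_S+r_T) = −k₁/(k₁+k₂·C_R).
Integrating from C_{R0} to C_R: C_S = (0.829/3.84)·ln[(0.829+3.84·5.90)/(0.829+3.84·3.33)] = 0.2159·ln(23.48/13.63) = 0.1175 mol·L⁻¹.
C_T = (C_{R0}−C_R)−C_S = 2.449 mol·L⁻¹; S̃_{S/T} = 0.1175/2.449 = 0.0480.

0.0480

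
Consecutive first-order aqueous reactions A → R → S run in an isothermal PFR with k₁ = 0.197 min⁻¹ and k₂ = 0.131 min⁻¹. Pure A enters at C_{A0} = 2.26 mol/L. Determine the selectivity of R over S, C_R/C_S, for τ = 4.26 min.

For first-order series with pure A initially, C_R(τ) = k₁C_{A0}/(k₂−k₁)·(e^(−k₁τ) − e^(−k₂τ)).
e^(−k₁τ) = e^(−0.197×4.26) = e^(−0.8392) = 0.4320; e^(−k₂τ) = e^(−0.5581) = 0.5723.
C_R = 0.197×2.26/(0.131−0.197) × (0.4320−0.5723) = (-6.746)×(-0.1403) = 0.9462 mol/L.
C_A = C_{A0}e^(−k₁τ) = 0.9764 mol/L, so C_S = C_{A0}−C_A−C_R = 0.3373 mol/L; C_R/C_S = 2.80.

2.80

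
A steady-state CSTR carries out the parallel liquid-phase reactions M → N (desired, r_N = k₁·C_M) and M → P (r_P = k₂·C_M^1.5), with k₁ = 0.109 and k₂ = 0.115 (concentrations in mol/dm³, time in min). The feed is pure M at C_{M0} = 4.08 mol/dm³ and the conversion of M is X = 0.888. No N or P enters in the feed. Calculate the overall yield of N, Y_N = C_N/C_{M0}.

Exit C_M = C_{M0}(1−X) = 4.08×0.112 = 0.4570 mol/dm³.
In a CSTR the entire volume is at exit conditions, so r_N = 0.109×0.4570 = 0.04981 and r_P = 0.115×0.4570^1.5 = 0.03552.
Fraction of consumed M going to N: r_N/(r_N+r_P) = 0.5837.
C_N = 0.5837·C_{M0}·X = 0.5837×4.08×0.888 = 2.11 mol/dm³; Y_N = C_N/C_{M0} = 0.518.

0.518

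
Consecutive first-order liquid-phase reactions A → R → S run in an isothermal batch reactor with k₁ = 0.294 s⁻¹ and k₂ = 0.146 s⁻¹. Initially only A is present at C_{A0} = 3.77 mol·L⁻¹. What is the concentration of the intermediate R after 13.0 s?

Solving the coupled first-order balances gives C_R(t) = [k₁/(k₂−k₁)]·C_{A0}·(e^(−k₁t) − e^(−k₂t)).
e^(−k₁t) = e^(−0.294×13.0) = e^(−3.822) = 0.02188; e^(−k₂t) = e^(−1.898) = 0.1499.
C_R = 0.294×3.77/(0.146−0.294) × (0.02188−0.1499) = (-7.489)×(-0.1280) = 0.9585 mol·L⁻¹.

0.958 mol·L⁻¹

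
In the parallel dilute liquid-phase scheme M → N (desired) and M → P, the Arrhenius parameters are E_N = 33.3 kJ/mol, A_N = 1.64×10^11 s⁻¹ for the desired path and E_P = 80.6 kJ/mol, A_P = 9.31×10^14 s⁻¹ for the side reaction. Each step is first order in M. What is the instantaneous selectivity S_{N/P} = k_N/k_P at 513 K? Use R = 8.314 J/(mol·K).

k_N/k_P = (A_N/A_P)·exp[−(E_N−E_P)/(RT)] = (A_N/A_P)·exp[(E_P−E_N)/(RT)].
(E_P−E_N)/(RT) = (80.6−33.3)×10³/(8.314×513) = 47300/4265 = 11.09.
k_N/k_P = (1.64×10^11/9.31×10^14)·exp(11.09) = 1.762×10^-4 × 65516 = 11.5.
Since E_N < E_P, lowering the temperature improves selectivity toward N.

11.5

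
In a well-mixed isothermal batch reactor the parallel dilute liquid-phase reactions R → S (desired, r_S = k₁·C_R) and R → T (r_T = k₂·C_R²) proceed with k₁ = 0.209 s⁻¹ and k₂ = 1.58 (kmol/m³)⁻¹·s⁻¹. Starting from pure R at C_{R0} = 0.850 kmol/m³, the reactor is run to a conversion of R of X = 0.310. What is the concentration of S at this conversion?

C_R = C_{R0}(1−X) = 0.5865 kmol/m³.
Along a PFR/batch, dC_S/dC_R = −r_S/(r_S+r_T) = −k₁/(k₁+k₂·C_R).
Integrating from C_{R0} to C_R: C_S = (0.209/1.58)·ln[(0.209+1.58·0.850)/(0.209+1.58·0.586)] = 0.1323·ln(1.552/1.136) = 0.04131 kmol/m³.

0.0413 kmol/m³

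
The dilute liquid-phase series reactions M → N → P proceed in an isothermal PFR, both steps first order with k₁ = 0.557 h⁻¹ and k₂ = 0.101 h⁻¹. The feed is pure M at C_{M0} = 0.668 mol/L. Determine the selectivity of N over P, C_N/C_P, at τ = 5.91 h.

For first-order series with pure M initially, C_N(τ) = k₁C_{M0}/(k₂−k₁)·(e^(−k₁τ) − e^(−k₂τ)).
e^(−k₁τ) = e^(−0.557×5.91) = e^(−3.292) = 0.03718; e^(−k₂τ) = e^(−0.5969) = 0.5505.
C_N = 0.557×0.668/(0.101−0.557) × (0.03718−0.5505) = (-0.8160)×(-0.5133) = 0.4189 mol/L.
C_M = C_{M0}e^(−k₁τ) = 0.02484 mol/L, so C_P = C_{M0}−C_M−C_N = 0.2243 mol/L; C_N/C_P = 1.87.

1.87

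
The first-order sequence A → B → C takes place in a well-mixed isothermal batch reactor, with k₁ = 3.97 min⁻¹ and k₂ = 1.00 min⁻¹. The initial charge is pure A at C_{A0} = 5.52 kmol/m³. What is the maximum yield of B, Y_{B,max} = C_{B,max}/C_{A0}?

0.629

For a first-order series the maximum intermediate yield is C_{B,max}/C_{A0} = (k₁/k₂)^[k₂/(k₂−k₁)].
= (3.97/1.00)^(1.00/(1.00−3.97)) = (3.970)^(-0.3367) = 0.6286.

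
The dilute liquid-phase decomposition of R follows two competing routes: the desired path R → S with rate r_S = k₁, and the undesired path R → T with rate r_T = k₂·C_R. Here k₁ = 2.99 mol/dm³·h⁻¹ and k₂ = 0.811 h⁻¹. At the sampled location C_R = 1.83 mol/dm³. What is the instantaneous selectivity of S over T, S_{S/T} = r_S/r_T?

S_{S/T} = r_S/r_T = (k₁)/(k₂·C_R) = (k₁/k₂)·C_R⁻¹.
= (2.99) / (0.811×1.830) = 2.990/1.484 = 2.01.
The undesired path is higher order in R, so low C_R (CSTR or dilute feed) favours S.

2.01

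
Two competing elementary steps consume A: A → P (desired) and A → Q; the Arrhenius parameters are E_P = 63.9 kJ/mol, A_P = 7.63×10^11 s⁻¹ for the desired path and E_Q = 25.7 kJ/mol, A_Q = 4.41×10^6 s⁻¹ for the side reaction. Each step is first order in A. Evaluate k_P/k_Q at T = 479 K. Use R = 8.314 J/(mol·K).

11.8

k_P/k_Q = (A_P/A_Q)·exp[−(E_P−E_Q)/(RT)] = (A_P/A_Q)·exp[(E_Q−E_P)/(RT)].
(E_Q−E_P)/(RT) = (25.7−63.9)×10³/(8.314×479) = -38200/3982 = -9.592.
k_P/k_Q = (7.63×10^11/4.41×10^6)·exp(-9.592) = 1.730×10^5 × 6.826×10^-5 = 11.8.
Since E_P > E_Q, raising the temperature improves selectivity toward P.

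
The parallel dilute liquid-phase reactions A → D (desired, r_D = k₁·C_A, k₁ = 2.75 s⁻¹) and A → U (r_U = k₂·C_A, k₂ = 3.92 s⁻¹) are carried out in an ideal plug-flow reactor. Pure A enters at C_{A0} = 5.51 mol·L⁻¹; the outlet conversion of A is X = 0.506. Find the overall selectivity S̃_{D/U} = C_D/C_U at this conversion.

0.702

C_A = C_{A0}(1−X) = 2.722 mol·L⁻¹.
Both paths are first order in A, so the instantaneous fraction to D is constant: dC_D/d(−C_A) = k₁/(k₁+k₂) = 0.4123.
C_D = 0.4123·(C_{A0}−C_A) = 0.4123×2.788 = 1.15 mol·L⁻¹.
C_U = (C_{A0}−C_A)−C_D = 1.639 mol·L⁻¹; S̃_{D/U} = 1.149/1.639 = 0.702.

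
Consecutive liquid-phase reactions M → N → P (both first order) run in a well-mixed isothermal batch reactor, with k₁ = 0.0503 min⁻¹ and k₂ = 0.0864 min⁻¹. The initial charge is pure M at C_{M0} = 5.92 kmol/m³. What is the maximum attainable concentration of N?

1.62 kmol/m³

For a first-order series the maximum intermediate yield is C_{N,max}/C_{M0} = (k₁/k₂)^[k₂/(k₂−k₁)].
= (0.0503/0.0864)^(0.0864/(0.0864−0.0503)) = (0.5822)^(2.393) = 0.2740.
C_{N,max} = 0.2740×5.92 = 1.62 kmol/m³.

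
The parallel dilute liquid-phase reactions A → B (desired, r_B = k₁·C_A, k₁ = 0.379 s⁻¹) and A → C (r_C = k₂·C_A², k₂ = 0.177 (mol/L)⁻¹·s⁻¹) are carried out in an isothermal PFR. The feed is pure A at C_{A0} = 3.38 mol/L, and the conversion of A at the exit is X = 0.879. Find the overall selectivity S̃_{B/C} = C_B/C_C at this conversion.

C_A = C_{A0}(1−X) = 0.4090 mol/L.
Along a PFR/batch, dC_B/dC_A = −r_B/(r_B+r_C) = −k₁/(k₁+k₂·C_A).
Integrating from C_{A0} to C_A: C_B = (0.379/0.177)·ln[(0.379+0.177·3.38)/(0.379+0.177·0.409)] = 2.141·ln(0.9773/0.4514) = 1.654 mol/L.
C_C = (C_{A0}−C_A)−C_B = 1.317 mol/L; S̃_{B/C} = 1.654/1.317 = 1.26.

1.26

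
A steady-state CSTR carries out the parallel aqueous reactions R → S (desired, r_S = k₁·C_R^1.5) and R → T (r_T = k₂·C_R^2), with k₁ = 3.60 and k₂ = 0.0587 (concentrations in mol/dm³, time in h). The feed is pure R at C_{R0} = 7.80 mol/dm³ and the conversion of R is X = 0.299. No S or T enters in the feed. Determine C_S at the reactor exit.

2.25 mol/dm³

Exit C_R = C_{R0}(1−X) = 7.80×0.701 = 5.468 mol/dm³.
Rates in a CSTR are evaluated at the outlet concentration: r_S = 3.60×5.468^1.5 = 46.03, r_T = 0.0587×5.468^2 = 1.755.
Fraction of consumed R going to S: r_S/(r_S+r_T) = 0.9633.
C_S = 0.9633·C_{R0}·X = 0.9633×7.80×0.299 = 2.25 mol/dm³.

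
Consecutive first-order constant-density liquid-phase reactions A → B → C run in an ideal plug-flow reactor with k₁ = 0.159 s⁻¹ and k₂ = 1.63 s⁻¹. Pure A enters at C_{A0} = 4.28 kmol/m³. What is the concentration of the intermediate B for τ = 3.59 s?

0.260 kmol/m³

The intermediate concentration in a first-order A→B→C sequence is C_B = k₁C_{A0}(e^(−k₁τ) − e^(−k₂τ))/(k₂−k₁).
e^(−k₁τ) = e^(−0.159×3.59) = e^(−0.5708) = 0.5651; e^(−k₂τ) = e^(−5.852) = 0.002875.
C_B = 0.159×4.28/(1.63−0.159) × (0.5651−0.002875) = 0.4626×0.5622 = 0.2601 kmol/m³.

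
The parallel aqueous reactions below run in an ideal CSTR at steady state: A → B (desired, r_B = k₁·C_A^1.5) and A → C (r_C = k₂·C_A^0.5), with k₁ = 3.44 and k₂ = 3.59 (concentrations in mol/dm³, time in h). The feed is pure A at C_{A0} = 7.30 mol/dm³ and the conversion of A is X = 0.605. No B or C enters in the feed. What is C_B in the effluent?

Exit C_A = C_{A0}(1−X) = 7.30×0.395 = 2.884 mol/dm³.
A CSTR operates uniformly at the exit composition, giving r_B = 16.84 and r_C = 6.096 (each k·C_A^n at C_A = 2.884).
Fraction of consumed A going to B: r_B/(r_B+r_C) = 0.7343.
C_B = 0.7343·C_{A0}·X = 0.7343×7.30×0.605 = 3.24 mol/dm³.

3.24 mol/dm³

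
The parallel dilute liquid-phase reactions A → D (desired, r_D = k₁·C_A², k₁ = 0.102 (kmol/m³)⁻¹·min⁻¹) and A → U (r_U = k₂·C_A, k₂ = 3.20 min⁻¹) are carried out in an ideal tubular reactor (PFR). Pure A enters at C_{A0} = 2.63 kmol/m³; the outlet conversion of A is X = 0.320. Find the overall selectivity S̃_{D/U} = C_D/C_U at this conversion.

0.0704

C_A = C_{A0}(1−X) = 1.788 kmol/m³.
Along a PFR/batch, dC_U/dC_A = −r_U/(r_D+r_U) = −k₂/(k₂+k₁·C_A).
Integrating from C_{A0} to C_A: C_U = (3.20/0.102)·ln[(3.20+0.102·2.63)/(3.20+0.102·1.79)] = 31.37·ln(3.468/3.382) = 0.7863 kmol/m³.
Then C_D = (C_{A0}−C_A) − C_U = 0.8416 − 0.7863 = 0.05532 kmol/m³.
S̃_{D/U} = C_D/C_U = 0.05532/0.7863 = 0.0704.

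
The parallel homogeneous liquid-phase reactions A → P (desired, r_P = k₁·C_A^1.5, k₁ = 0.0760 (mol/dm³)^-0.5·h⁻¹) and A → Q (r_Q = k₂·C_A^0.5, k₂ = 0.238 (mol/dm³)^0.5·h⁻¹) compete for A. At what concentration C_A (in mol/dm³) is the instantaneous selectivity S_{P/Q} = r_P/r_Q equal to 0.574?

1.80 mol/dm³

S_{P/Q} = (k₁/k₂)·C_A ⇒ C_A = S·k₂/k₁.
= 0.574×0.238/0.0760 = 1.80 mol/dm³.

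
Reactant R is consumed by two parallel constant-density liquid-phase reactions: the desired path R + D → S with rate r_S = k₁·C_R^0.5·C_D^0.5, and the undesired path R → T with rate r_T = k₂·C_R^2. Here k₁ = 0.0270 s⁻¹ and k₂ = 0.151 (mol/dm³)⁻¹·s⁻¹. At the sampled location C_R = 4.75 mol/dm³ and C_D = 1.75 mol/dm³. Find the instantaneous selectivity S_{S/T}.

0.0228

S_{S/T} = r_S/r_T = (k₁·C_R^0.5·C_D^0.5)/(k₂·C_R^2) = (k₁/k₂)·C_R^-1.5·C_D^0.5.
= (0.0270×4.750^0.5×1.750^0.5) / (0.151×4.750^2) = 0.07784/3.407 = 0.0228.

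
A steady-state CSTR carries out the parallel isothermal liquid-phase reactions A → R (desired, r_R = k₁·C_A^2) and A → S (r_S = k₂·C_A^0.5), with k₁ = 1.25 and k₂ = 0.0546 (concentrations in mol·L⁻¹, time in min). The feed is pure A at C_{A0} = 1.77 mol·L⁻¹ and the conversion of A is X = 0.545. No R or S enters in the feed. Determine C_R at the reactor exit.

0.910 mol·L⁻¹

Exit C_A = C_{A0}(1−X) = 1.77×0.455 = 0.8053 mol·L⁻¹.
Rates in a CSTR are evaluated at the outlet concentration: r_R = 1.25×0.8053^2 = 0.8107, r_S = 0.0546×0.8053^0.5 = 0.04900.
Fraction of consumed A going to R: r_R/(r_R+r_S) = 0.9430.
C_R = 0.9430·C_{A0}·X = 0.9430×1.77×0.545 = 0.910 mol·L⁻¹.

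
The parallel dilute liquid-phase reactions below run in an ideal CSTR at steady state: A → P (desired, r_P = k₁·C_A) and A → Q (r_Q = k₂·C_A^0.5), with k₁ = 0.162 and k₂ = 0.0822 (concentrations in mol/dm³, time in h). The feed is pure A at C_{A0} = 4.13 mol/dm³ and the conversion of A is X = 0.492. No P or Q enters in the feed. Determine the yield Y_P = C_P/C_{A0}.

Exit C_A = C_{A0}(1−X) = 4.13×0.508 = 2.098 mol/dm³.
A CSTR operates uniformly at the exit composition, giving r_P = 0.3399 and r_Q = 0.1191 (each k·C_A^n at C_A = 2.098).
Fraction of consumed A going to P: r_P/(r_P+r_Q) = 0.7406.
C_P = 0.7406·C_{A0}·X = 0.7406×4.13×0.492 = 1.50 mol/dm³; Y_P = C_P/C_{A0} = 0.364.

0.364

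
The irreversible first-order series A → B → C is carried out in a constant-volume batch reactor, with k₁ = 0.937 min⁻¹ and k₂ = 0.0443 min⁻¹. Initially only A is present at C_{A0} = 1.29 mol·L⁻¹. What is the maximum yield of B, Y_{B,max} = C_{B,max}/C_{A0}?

For a first-order series the maximum intermediate yield is C_{B,max}/C_{A0} = (k₁/k₂)^[k₂/(k₂−k₁)].
= (0.937/0.0443)^(0.0443/(0.0443−0.937)) = (21.15)^(-0.04962) = 0.8595.

0.859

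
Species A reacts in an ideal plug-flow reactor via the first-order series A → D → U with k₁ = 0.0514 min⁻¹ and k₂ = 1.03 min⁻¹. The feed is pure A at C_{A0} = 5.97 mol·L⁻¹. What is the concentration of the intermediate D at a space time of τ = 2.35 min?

Solving the coupled first-order balances gives C_D(τ) = [k₁/(k₂−k₁)]·C_{A0}·(e^(−k₁τ) − e^(−k₂τ)).
e^(−k₁τ) = e^(−0.0514×2.35) = e^(−0.1208) = 0.8862; e^(−k₂τ) = e^(−2.421) = 0.08888.
C_D = 0.0514×5.97/(1.03−0.0514) × (0.8862−0.08888) = 0.3136×0.7973 = 0.2500 mol·L⁻¹.

0.250 mol·L⁻¹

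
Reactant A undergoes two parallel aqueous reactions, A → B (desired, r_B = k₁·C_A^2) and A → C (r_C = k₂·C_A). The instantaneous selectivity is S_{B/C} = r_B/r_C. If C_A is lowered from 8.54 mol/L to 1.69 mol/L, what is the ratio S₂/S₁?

S_{B/C} = (k₁/k₂)·C_A, so S₂/S₁ = (C_{A,2}/C_{A,1}).
= 1.69/8.54 = 0.198.
Selectivity toward B falls as C_A falls — high-concentration operation is favoured.

0.198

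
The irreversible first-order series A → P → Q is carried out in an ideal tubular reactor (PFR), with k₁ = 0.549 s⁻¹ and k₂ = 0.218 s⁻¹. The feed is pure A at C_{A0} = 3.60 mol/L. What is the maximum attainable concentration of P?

Evaluating C_P at τ_opt = ln(k₂/k₁)/(k₂−k₁) gives C_{P,max}/C_{A0} = (k₁/k₂)^[k₂/(k₂−k₁)].
= (0.549/0.218)^(0.218/(0.218−0.549)) = (2.518)^(-0.6586) = 0.5443.
C_{P,max} = 0.5443×3.60 = 1.96 mol/L.

1.96 mol/L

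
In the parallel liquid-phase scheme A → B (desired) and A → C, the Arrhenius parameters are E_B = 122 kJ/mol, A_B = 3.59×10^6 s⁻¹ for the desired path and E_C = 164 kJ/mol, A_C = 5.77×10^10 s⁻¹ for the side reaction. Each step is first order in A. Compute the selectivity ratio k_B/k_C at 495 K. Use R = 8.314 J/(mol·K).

k_B/k_C = (A_B/A_C)·exp[−(E_B−E_C)/(RT)] = (A_B/A_C)·exp[(E_C−E_B)/(RT)].
(E_C−E_B)/(RT) = (164−122)×10³/(8.314×495) = 42000/4115 = 10.21.
k_B/k_C = (3.59×10^6/5.77×10^10)·exp(10.21) = 6.222×10^-5 × 27051 = 1.68.

1.68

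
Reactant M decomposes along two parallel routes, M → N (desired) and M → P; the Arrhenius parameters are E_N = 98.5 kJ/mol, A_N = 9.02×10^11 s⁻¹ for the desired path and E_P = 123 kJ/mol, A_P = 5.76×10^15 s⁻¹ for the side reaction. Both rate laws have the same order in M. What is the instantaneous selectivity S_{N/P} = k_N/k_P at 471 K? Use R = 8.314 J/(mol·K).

0.0817

With equal orders, S_{N/P} = k_N/k_P = (A_N/A_P)·exp[(E_P−E_N)/(RT)].
(E_P−E_N)/(RT) = (123−98.5)×10³/(8.314×471) = 24500/3916 = 6.257.
k_N/k_P = (9.02×10^11/5.76×10^15)·exp(6.257) = 1.566×10^-4 × 521.4 = 0.0817.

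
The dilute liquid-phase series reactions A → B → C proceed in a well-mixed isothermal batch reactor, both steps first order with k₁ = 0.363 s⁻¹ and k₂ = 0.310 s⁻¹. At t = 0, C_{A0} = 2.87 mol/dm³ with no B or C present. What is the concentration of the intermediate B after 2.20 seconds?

The intermediate concentration in a first-order A→B→C sequence is C_B = k₁C_{A0}(e^(−k₁t) − e^(−k₂t))/(k₂−k₁).
e^(−k₁t) = e^(−0.363×2.20) = e^(−0.7986) = 0.4500; e^(−k₂t) = e^(−0.6820) = 0.5056.
C_B = 0.363×2.87/(0.310−0.363) × (0.4500−0.5056) = (-19.66)×(-0.05565) = 1.094 mol/dm³.

1.09 mol/dm³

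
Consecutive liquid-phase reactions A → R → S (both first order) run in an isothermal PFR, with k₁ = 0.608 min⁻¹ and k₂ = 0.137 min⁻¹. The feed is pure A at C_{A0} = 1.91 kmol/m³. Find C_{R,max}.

1.24 kmol/m³

At the optimum, C_{R,max}/C_{A0} = (k₁/k₂)^[k₂/(k₂−k₁)].
= (0.608/0.137)^(0.137/(0.137−0.608)) = (4.438)^(-0.2909) = 0.6483.
C_{R,max} = 0.6483×1.91 = 1.24 kmol/m³.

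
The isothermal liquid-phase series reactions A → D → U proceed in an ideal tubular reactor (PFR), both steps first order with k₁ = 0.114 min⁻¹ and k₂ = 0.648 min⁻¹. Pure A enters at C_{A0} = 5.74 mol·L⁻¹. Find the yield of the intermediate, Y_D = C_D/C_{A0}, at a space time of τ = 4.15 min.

0.119

For first-order series with pure A initially, C_D(τ) = k₁C_{A0}/(k₂−k₁)·(e^(−k₁τ) − e^(−k₂τ)).
e^(−k₁τ) = e^(−0.114×4.15) = e^(−0.4731) = 0.6231; e^(−k₂τ) = e^(−2.689) = 0.06794.
C_D = 0.114×5.74/(0.648−0.114) × (0.6231−0.06794) = 1.225×0.5551 = 0.6803 mol·L⁻¹.
Y_D = C_D/C_{A0} = 0.6803/5.74 = 0.119.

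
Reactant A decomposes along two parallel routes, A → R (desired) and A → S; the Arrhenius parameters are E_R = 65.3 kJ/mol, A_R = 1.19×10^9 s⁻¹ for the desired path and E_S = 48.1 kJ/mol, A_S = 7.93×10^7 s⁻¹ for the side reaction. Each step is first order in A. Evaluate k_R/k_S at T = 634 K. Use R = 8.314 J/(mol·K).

0.574

With equal orders, S_{R/S} = k_R/k_S = (A_R/A_S)·exp[(E_S−E_R)/(RT)].
(E_S−E_R)/(RT) = (48.1−65.3)×10³/(8.314×634) = -17200/5271 = -3.263.
k_R/k_S = (1.19×10^9/7.93×10^7)·exp(-3.263) = 15.01 × 0.03827 = 0.574.
Since E_R > E_S, raising the temperature improves selectivity toward R.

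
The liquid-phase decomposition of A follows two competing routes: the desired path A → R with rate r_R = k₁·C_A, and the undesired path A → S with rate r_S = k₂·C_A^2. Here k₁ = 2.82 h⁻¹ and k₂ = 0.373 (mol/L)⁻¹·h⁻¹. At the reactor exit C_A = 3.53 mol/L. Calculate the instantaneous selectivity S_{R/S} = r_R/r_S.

2.14

S_{R/S} = r_R/r_S = (k₁·C_A)/(k₂·C_A^2) = (k₁/k₂)·C_A⁻¹.
= (2.82×3.530) / (0.373×3.530^2) = 9.955/4.648 = 2.14.
The undesired path is higher order in A, so low C_A (CSTR or dilute feed) favours R.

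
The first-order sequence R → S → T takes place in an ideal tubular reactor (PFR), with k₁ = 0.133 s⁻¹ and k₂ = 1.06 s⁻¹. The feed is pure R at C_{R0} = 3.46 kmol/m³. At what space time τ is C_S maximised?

2.24 s

Setting dC_S/dτ = 0 gives τ_opt = ln(k₂/k₁)/(k₂−k₁).
= ln(1.06/0.133)/(1.06−0.133) = ln(7.970)/0.9270 = 2.076/0.9270 = 2.24 s.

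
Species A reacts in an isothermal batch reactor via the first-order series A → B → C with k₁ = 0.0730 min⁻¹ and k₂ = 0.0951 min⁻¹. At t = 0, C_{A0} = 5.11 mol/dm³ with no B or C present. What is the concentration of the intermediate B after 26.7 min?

Solving the coupled first-order balances gives C_B(t) = [k₁/(k₂−k₁)]·C_{A0}·(e^(−k₁t) − e^(−k₂t)).
e^(−k₁t) = e^(−0.0730×26.7) = e^(−1.949) = 0.1424; e^(−k₂t) = e^(−2.539) = 0.07893.
C_B = 0.0730×5.11/(0.0951−0.0730) × (0.1424−0.07893) = 16.88×0.06347 = 1.071 mol/dm³.

1.07 mol/dm³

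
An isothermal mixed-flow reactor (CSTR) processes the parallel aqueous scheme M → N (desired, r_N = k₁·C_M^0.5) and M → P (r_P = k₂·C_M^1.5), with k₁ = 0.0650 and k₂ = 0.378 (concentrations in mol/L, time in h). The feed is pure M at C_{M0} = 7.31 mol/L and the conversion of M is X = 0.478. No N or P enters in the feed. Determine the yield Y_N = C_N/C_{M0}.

Exit C_M = C_{M0}(1−X) = 7.31×0.522 = 3.816 mol/L.
Rates in a CSTR are evaluated at the outlet concentration: r_N = 0.0650×3.816^0.5 = 0.1270, r_P = 0.378×3.816^1.5 = 2.818.
Fraction of consumed M going to N: r_N/(r_N+r_P) = 0.04312.
C_N = 0.04312·C_{M0}·X = 0.04312×7.31×0.478 = 0.151 mol/L; Y_N = C_N/C_{M0} = 0.0206.

0.0206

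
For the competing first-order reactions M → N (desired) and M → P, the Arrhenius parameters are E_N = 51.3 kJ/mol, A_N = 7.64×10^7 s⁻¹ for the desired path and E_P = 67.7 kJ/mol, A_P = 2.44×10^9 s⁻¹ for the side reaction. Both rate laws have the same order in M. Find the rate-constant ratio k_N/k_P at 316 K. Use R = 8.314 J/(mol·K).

k_N/k_P = (A_N/A_P)·exp[−(E_N−E_P)/(RT)] = (A_N/A_P)·exp[(E_P−E_N)/(RT)].
(E_P−E_N)/(RT) = (67.7−51.3)×10³/(8.314×316) = 16400/2627 = 6.242.
k_N/k_P = (7.64×10^7/2.44×10^9)·exp(6.242) = 0.03131 × 514.1 = 16.1.
Since E_N < E_P, lowering the temperature improves selectivity toward N.

16.1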